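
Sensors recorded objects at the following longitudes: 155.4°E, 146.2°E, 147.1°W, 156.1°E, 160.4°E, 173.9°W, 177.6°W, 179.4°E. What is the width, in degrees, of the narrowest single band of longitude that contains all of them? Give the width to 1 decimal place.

66.7°

Sort the longitudes: -177.6°, -173.9°, -147.1°, +146.2°, +155.4°, +156.1°, +160.4°, +179.4°.
Eastward gaps between consecutive values (wrapping around): 3.7°, 26.8°, 293.3°, 9.2°, 0.7°, 4.3°, 19.0°, 3.0°.
Largest gap = 293.3° ⇒ minimal covering band is its complement: 360° − 293.3° = 66.7°.
Band runs from +146.2° eastward to -147.1°, crossing the antimeridian.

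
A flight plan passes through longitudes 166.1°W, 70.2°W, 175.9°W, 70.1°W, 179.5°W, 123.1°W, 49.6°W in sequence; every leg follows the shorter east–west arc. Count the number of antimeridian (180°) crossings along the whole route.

0

Leg 1: -166.1° → -70.2°, shortest Δλ = 95.9° (east) — does not cross 180°.
Leg 2: -70.2° → -175.9°, shortest Δλ = -105.7° (west) — does not cross 180°.
Leg 3: -175.9° → -70.1°, shortest Δλ = 105.8° (east) — does not cross 180°.
Leg 4: -70.1° → -179.5°, shortest Δλ = -109.4° (west) — does not cross 180°.
Leg 5: -179.5° → -123.1°, shortest Δλ = 56.4° (east) — does not cross 180°.
Leg 6: -123.1° → -49.6°, shortest Δλ = 73.5° (east) — does not cross 180°.
Total crossings: 0.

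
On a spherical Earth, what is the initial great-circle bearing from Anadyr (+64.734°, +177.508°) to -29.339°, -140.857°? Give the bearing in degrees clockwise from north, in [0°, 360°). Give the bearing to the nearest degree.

Δλ = -140.857 − 177.508 = -318.365°; wrapped into (−180°, 180°]: 41.635°.
θ = atan2( sin Δλ · cos φ₂ , cos φ₁ · sin φ₂ − sin φ₁ · cos φ₂ · cos Δλ )
  = atan2(0.57917, -0.79833) = 144.040° → normalised to [0°, 360°): 144.040°.

144°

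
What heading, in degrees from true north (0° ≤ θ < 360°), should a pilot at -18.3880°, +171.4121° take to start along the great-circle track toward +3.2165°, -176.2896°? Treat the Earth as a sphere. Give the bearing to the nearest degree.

Δλ = -176.2896 − 171.4121 = -347.7017°; wrapped into (−180°, 180°]: 12.2983°.
θ = atan2( sin Δλ · cos φ₂ , cos φ₁ · sin φ₂ − sin φ₁ · cos φ₂ · cos Δλ )
  = atan2(0.21267, 0.36097) = 30.505° → normalised to [0°, 360°): 30.505°.

31°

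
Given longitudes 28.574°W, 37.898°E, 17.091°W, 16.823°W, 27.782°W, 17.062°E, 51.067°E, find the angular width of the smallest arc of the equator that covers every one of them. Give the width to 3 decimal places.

Sort the longitudes: -28.574°, -27.782°, -17.091°, -16.823°, +17.062°, +37.898°, +51.067°.
Eastward gaps between consecutive values (wrapping around): 0.792°, 10.691°, 0.268°, 33.885°, 20.836°, 13.169°, 280.359°.
Largest gap = 280.359° ⇒ minimal covering band is its complement: 360° − 280.359° = 79.641°.
Band runs from -28.574° eastward to +51.067°.

79.641°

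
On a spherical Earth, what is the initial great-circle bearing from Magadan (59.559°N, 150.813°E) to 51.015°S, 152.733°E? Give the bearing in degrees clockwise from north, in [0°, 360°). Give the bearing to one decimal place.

Δλ = 152.733 − 150.813 = 1.920°.
θ = atan2( sin Δλ · cos φ₂ , cos φ₁ · sin φ₂ − sin φ₁ · cos φ₂ · cos Δλ )
  = atan2(0.02108, -0.93591) = 178.710° → normalised to [0°, 360°): 178.710°.

178.7°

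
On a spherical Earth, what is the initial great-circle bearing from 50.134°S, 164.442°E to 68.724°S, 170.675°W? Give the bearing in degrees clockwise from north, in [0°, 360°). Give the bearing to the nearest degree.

156°

Δλ = -170.675 − 164.442 = -335.117°; wrapped into (−180°, 180°]: 24.883°.
θ = atan2( sin Δλ · cos φ₂ , cos φ₁ · sin φ₂ − sin φ₁ · cos φ₂ · cos Δλ )
  = atan2(0.15268, -0.34465) = 156.107° → normalised to [0°, 360°): 156.107°.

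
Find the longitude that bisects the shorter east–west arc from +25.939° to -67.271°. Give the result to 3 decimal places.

Signed shortest Δλ from +25.939° to -67.271° is -93.210°.
Midpoint longitude = +25.939° + (-93.210°)/2 = +25.939° − 46.605° = -20.666°.

-20.666°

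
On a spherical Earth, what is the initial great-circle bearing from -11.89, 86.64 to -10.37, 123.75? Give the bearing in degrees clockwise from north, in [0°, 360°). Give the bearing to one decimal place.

91.4°

Δλ = 123.75 − 86.64 = 37.11°.
θ = atan2( sin Δλ · cos φ₂ , cos φ₁ · sin φ₂ − sin φ₁ · cos φ₂ · cos Δλ )
  = atan2(0.59349, -0.01452) = 91.401° → normalised to [0°, 360°): 91.401°.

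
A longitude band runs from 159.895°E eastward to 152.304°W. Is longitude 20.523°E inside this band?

No

Band width going east from +159.895° to -152.304°: ((-152.304 − 159.895) mod 360) = 47.801°.
Offset of +20.523° east of the west edge: ((20.523 − 159.895) mod 360) = 220.628°.
220.628° > 47.801° ⇒ outside.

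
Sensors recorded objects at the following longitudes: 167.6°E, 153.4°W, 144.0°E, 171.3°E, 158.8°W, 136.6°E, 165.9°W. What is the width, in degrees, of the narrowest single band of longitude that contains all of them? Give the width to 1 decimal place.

Sort the longitudes: -165.9°, -158.8°, -153.4°, +136.6°, +144.0°, +167.6°, +171.3°.
Eastward gaps between consecutive values (wrapping around): 7.1°, 5.4°, 290.0°, 7.4°, 23.6°, 3.7°, 22.8°.
Largest gap = 290.0° ⇒ minimal covering band is its complement: 360° − 290.0° = 70.0°.
Band runs from +136.6° eastward to -153.4°, crossing the antimeridian.

70.0°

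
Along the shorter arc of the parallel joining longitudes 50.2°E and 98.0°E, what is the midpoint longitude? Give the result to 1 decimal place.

Signed shortest Δλ from +50.2° to +98.0° is +47.8°.
Midpoint longitude = +50.2° + (+47.8°)/2 = +50.2° + 23.9° = +74.1°.

74.1°E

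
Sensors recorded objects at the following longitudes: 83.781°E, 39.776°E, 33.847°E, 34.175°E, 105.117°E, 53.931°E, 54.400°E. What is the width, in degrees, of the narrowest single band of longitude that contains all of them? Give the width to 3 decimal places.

71.270°

Sort the longitudes: +33.847°, +34.175°, +39.776°, +53.931°, +54.400°, +83.781°, +105.117°.
Eastward gaps between consecutive values (wrapping around): 0.328°, 5.601°, 14.155°, 0.469°, 29.381°, 21.336°, 288.730°.
Largest gap = 288.730° ⇒ minimal covering band is its complement: 360° − 288.730° = 71.270°.
Band runs from +33.847° eastward to +105.117°.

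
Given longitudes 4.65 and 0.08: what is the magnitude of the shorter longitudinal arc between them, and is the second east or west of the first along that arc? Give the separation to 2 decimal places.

Raw difference: 0.08 − 4.65 = -4.57°.
Normalise into (−180°, 180°]: -4.57° stays -4.57°.
Negative ⇒ the second point lies to the west; separation 4.57°.

4.57° west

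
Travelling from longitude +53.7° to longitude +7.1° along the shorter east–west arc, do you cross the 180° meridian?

Signed shortest Δλ = ((7.1 − 53.7 + 180) mod 360) − 180 = -46.6°.
Going west by 46.6° from +53.7° reaches +7.1° without touching 180°.

No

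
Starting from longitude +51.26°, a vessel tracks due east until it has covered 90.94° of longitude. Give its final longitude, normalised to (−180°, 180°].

Start at +51.26°; shift +90.94° → +142.20°.
+142.20° already lies in (−180°, 180°].

+142.20°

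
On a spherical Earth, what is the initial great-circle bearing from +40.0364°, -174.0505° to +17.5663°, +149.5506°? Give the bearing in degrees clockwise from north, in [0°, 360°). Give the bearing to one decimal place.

245.1°

Δλ = 149.5506 − -174.0505 = 323.6011°; wrapped into (−180°, 180°]: -36.3989°.
θ = atan2( sin Δλ · cos φ₂ , cos φ₁ · sin φ₂ − sin φ₁ · cos φ₂ · cos Δλ )
  = atan2(-0.56573, -0.26255) = -114.896° → normalised to [0°, 360°): 245.104°.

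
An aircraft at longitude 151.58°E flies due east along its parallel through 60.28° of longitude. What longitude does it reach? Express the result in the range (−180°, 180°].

Start at +151.58°; shift +60.28° → +211.86°.
+211.86° lies outside (−180°, 180°]; subtract 360° → -148.14°.

148.14°W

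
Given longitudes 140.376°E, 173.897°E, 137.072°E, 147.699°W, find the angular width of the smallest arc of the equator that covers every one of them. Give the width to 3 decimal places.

Sort the longitudes: -147.699°, +137.072°, +140.376°, +173.897°.
Eastward gaps between consecutive values (wrapping around): 284.771°, 3.304°, 33.521°, 38.404°.
Largest gap = 284.771° ⇒ minimal covering band is its complement: 360° − 284.771° = 75.229°.
Band runs from +137.072° eastward to -147.699°, crossing the antimeridian.

75.229°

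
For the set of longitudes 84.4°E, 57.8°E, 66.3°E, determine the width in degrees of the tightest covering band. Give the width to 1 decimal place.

26.6°

Sort the longitudes: +57.8°, +66.3°, +84.4°.
Eastward gaps between consecutive values (wrapping around): 8.5°, 18.1°, 333.4°.
Largest gap = 333.4° ⇒ minimal covering band is its complement: 360° − 333.4° = 26.6°.
Band runs from +57.8° eastward to +84.4°.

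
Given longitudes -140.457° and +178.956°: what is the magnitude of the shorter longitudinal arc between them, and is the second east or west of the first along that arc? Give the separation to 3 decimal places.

Raw difference: 178.956 − -140.457 = 319.413°.
Normalise into (−180°, 180°]: 319.413° − 360° = -40.587°.
Negative ⇒ the second point lies to the west; separation 40.587°.

40.587° west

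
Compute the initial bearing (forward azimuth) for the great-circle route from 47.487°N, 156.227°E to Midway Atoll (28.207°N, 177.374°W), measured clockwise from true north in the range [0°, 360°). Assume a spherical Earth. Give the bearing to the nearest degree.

124°

Δλ = -177.374 − 156.227 = -333.601°; wrapped into (−180°, 180°]: 26.399°.
θ = atan2( sin Δλ · cos φ₂ , cos φ₁ · sin φ₂ − sin φ₁ · cos φ₂ · cos Δλ )
  = atan2(0.39182, -0.26245) = 123.815° → normalised to [0°, 360°): 123.815°.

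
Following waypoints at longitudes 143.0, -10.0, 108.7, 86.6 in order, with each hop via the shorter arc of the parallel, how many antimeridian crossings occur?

Leg 1: +143.0° → -10.0°, shortest Δλ = -153.0° (west) — does not cross 180°.
Leg 2: -10.0° → +108.7°, shortest Δλ = 118.7° (east) — does not cross 180°.
Leg 3: +108.7° → +86.6°, shortest Δλ = -22.1° (west) — does not cross 180°.
Total crossings: 0.

0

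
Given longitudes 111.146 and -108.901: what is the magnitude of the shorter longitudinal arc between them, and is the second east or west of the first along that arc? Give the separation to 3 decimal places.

139.953° east

Raw difference: -108.901 − 111.146 = -220.047°.
Normalise into (−180°, 180°]: -220.047° + 360° = 139.953°.
Positive ⇒ the second point lies to the east; separation 139.953°.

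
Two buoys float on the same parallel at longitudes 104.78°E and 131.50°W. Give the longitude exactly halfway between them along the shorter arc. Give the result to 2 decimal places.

166.64°E

Signed shortest Δλ from +104.78° to -131.50° is +123.72°.
Midpoint longitude = +104.78° + (+123.72°)/2 = +104.78° + 61.86° = +166.64°.
(The naïve average (+104.78 + -131.50)/2 = -13.36° is on the wrong side of the globe.)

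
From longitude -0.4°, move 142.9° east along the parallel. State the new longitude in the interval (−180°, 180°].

+142.5°

Start at -0.4°; shift +142.9° → +142.5°.
+142.5° already lies in (−180°, 180°].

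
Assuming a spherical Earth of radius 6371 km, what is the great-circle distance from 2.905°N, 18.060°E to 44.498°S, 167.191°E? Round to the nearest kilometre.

Δλ = 167.191 − 18.060 = 149.131°.
Δφ = -44.498 − 2.905 = -47.403°.
a = sin²(Δφ/2) + cos φ₁ · cos φ₂ · sin²(Δλ/2) = 0.823484.
c = 2·atan2(√a, √(1−a)) = 2.27440 rad → d = 6371·c ≈ 14490.19 km.

14490 km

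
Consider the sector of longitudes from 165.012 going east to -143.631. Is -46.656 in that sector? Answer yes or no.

No

Band width going east from +165.012° to -143.631°: ((-143.631 − 165.012) mod 360) = 51.357°.
Offset of -46.656° east of the west edge: ((-46.656 − 165.012) mod 360) = 148.332°.
148.332° > 51.357° ⇒ outside.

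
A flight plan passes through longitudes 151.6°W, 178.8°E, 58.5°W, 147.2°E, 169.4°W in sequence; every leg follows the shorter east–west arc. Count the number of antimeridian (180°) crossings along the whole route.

4

Leg 1: -151.6° → +178.8°, shortest Δλ = -29.6° (west) — crosses 180°.
Leg 2: +178.8° → -58.5°, shortest Δλ = 122.7° (east) — crosses 180°.
Leg 3: -58.5° → +147.2°, shortest Δλ = -154.3° (west) — crosses 180°.
Leg 4: +147.2° → -169.4°, shortest Δλ = 43.4° (east) — crosses 180°.
Total crossings: 4.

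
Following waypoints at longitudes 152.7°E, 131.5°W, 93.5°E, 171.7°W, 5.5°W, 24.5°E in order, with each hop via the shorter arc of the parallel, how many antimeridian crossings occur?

3

Leg 1: +152.7° → -131.5°, shortest Δλ = 75.8° (east) — crosses 180°.
Leg 2: -131.5° → +93.5°, shortest Δλ = -135.0° (west) — crosses 180°.
Leg 3: +93.5° → -171.7°, shortest Δλ = 94.8° (east) — crosses 180°.
Leg 4: -171.7° → -5.5°, shortest Δλ = 166.2° (east) — does not cross 180°.
Leg 5: -5.5° → +24.5°, shortest Δλ = 30.0° (east) — does not cross 180°.
Total crossings: 3.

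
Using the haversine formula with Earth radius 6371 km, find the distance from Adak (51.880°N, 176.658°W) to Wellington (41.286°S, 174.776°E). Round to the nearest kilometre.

Δλ = 174.776 − -176.658 = 351.434°; wrapped into (−180°, 180°]: -8.566°.
Δφ = -41.286 − 51.880 = -93.166°.
a = sin²(Δφ/2) + cos φ₁ · cos φ₂ · sin²(Δλ/2) = 0.530202.
c = 2·atan2(√a, √(1−a)) = 1.63124 rad → d = 6371·c ≈ 10392.61 km.

10393 km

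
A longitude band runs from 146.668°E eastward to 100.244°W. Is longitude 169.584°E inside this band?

Band width going east from +146.668° to -100.244°: ((-100.244 − 146.668) mod 360) = 113.088°.
Offset of +169.584° east of the west edge: ((169.584 − 146.668) mod 360) = 22.916°.
22.916° ≤ 113.088° ⇒ inside.

Yes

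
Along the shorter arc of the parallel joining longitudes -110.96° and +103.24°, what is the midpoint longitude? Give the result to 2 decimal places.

Signed shortest Δλ from -110.96° to +103.24° is -145.80°.
Midpoint longitude = -110.96° + (-145.80°)/2 = -110.96° − 72.90° = -183.86°.
Normalise into (−180°, 180°]: +176.14°.
(The naïve average (-110.96 + +103.24)/2 = -3.86° is on the wrong side of the globe.)

+176.14°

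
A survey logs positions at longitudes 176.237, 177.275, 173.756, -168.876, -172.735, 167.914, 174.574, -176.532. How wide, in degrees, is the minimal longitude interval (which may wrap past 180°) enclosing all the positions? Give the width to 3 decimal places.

23.210°

Sort the longitudes: -176.532°, -172.735°, -168.876°, +167.914°, +173.756°, +174.574°, +176.237°, +177.275°.
Eastward gaps between consecutive values (wrapping around): 3.797°, 3.859°, 336.790°, 5.842°, 0.818°, 1.663°, 1.038°, 6.193°.
Largest gap = 336.790° ⇒ minimal covering band is its complement: 360° − 336.790° = 23.210°.
Band runs from +167.914° eastward to -168.876°, crossing the antimeridian.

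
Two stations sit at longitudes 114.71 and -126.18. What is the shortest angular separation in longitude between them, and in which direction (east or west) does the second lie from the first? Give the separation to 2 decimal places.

119.11° east

Raw difference: -126.18 − 114.71 = -240.89°.
Normalise into (−180°, 180°]: -240.89° + 360° = 119.11°.
Positive ⇒ the second point lies to the east; separation 119.11°.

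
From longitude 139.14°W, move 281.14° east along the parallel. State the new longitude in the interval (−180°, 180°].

Start at -139.14°; shift +281.14° → +142.00°.
+142.00° already lies in (−180°, 180°].

142.00°E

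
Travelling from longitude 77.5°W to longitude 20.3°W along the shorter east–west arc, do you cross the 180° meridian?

No

Signed shortest Δλ = ((-20.3 − -77.5 + 180) mod 360) − 180 = 57.2°.
Going east by 57.2° from -77.5° reaches -20.3° without touching 180°.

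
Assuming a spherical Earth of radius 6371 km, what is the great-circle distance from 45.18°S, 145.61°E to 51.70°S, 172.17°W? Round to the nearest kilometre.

3151 km

Δλ = -172.17 − 145.61 = -317.78°; wrapped into (−180°, 180°]: 42.22°.
Δφ = -51.70 − -45.18 = -6.52°.
a = sin²(Δφ/2) + cos φ₁ · cos φ₂ · sin²(Δλ/2) = 0.059903.
c = 2·atan2(√a, √(1−a)) = 0.49452 rad → d = 6371·c ≈ 3150.61 km.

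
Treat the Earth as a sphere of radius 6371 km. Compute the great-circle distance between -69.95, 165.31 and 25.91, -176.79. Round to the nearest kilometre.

Δλ = -176.79 − 165.31 = -342.10°; wrapped into (−180°, 180°]: 17.90°.
Δφ = 25.91 − -69.95 = 95.86°.
a = sin²(Δφ/2) + cos φ₁ · cos φ₂ · sin²(Δλ/2) = 0.558513.
c = 2·atan2(√a, √(1−a)) = 1.68809 rad → d = 6371·c ≈ 10754.82 km.

10755 km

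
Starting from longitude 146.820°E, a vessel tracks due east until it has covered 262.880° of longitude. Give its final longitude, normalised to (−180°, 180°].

49.700°E

Start at +146.820°; shift +262.880° → +409.700°.
+409.700° lies outside (−180°, 180°]; subtract 360° → +49.700°.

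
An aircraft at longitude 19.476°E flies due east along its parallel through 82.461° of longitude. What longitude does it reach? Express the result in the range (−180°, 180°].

101.937°E

Start at +19.476°; shift +82.461° → +101.937°.
+101.937° already lies in (−180°, 180°].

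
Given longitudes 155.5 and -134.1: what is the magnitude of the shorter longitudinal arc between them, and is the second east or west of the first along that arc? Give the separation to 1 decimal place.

70.4° east

Raw difference: -134.1 − 155.5 = -289.6°.
Normalise into (−180°, 180°]: -289.6° + 360° = 70.4°.
Positive ⇒ the second point lies to the east; separation 70.4°.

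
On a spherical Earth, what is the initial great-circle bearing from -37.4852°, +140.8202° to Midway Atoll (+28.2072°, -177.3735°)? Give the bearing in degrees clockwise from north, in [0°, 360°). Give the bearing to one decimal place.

37.2°

Δλ = -177.3735 − 140.8202 = -318.1937°; wrapped into (−180°, 180°]: 41.8063°.
θ = atan2( sin Δλ · cos φ₂ , cos φ₁ · sin φ₂ − sin φ₁ · cos φ₂ · cos Δλ )
  = atan2(0.58745, 0.77481) = 37.169° → normalised to [0°, 360°): 37.169°.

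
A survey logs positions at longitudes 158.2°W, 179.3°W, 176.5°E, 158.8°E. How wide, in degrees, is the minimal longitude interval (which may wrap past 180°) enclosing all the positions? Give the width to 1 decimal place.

Sort the longitudes: -179.3°, -158.2°, +158.8°, +176.5°.
Eastward gaps between consecutive values (wrapping around): 21.1°, 317.0°, 17.7°, 4.2°.
Largest gap = 317.0° ⇒ minimal covering band is its complement: 360° − 317.0° = 43.0°.
Band runs from +158.8° eastward to -158.2°, crossing the antimeridian.

43.0°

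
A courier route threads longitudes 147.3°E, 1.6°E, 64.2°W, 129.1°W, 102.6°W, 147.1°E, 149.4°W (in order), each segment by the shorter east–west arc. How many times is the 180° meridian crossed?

Leg 1: +147.3° → +1.6°, shortest Δλ = -145.7° (west) — does not cross 180°.
Leg 2: +1.6° → -64.2°, shortest Δλ = -65.8° (west) — does not cross 180°.
Leg 3: -64.2° → -129.1°, shortest Δλ = -64.9° (west) — does not cross 180°.
Leg 4: -129.1° → -102.6°, shortest Δλ = 26.5° (east) — does not cross 180°.
Leg 5: -102.6° → +147.1°, shortest Δλ = -110.3° (west) — crosses 180°.
Leg 6: +147.1° → -149.4°, shortest Δλ = 63.5° (east) — crosses 180°.
Total crossings: 2.

2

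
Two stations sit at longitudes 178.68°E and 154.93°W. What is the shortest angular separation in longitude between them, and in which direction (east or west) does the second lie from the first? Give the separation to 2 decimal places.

26.39° east

Raw difference: -154.93 − 178.68 = -333.61°.
Normalise into (−180°, 180°]: -333.61° + 360° = 26.39°.
Positive ⇒ the second point lies to the east; separation 26.39°.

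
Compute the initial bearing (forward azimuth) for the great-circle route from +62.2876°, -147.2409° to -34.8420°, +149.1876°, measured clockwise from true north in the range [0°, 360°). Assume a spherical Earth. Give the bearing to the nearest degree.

Δλ = 149.1876 − -147.2409 = 296.4285°; wrapped into (−180°, 180°]: -63.5715°.
θ = atan2( sin Δλ · cos φ₂ , cos φ₁ · sin φ₂ − sin φ₁ · cos φ₂ · cos Δλ )
  = atan2(-0.73496, -0.58907) = -128.712° → normalised to [0°, 360°): 231.288°.

231°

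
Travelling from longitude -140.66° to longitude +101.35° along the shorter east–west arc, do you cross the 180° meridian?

Naïve |101.35 − -140.66| = 242.01° > 180°, so the shorter arc goes the other way round — across 180°.
Signed shortest Δλ = ((101.35 − -140.66 + 180) mod 360) − 180 = -117.99°.
Going west by 117.99° from -140.66° passes through 180° before reaching +101.35°.

Yes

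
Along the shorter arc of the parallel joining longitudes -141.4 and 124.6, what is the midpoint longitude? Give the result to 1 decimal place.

+171.6°

Signed shortest Δλ from -141.4° to +124.6° is -94.0°.
Midpoint longitude = -141.4° + (-94.0°)/2 = -141.4° − 47.0° = -188.4°.
Normalise into (−180°, 180°]: +171.6°.
(The naïve average (-141.4 + +124.6)/2 = -8.4° is on the wrong side of the globe.)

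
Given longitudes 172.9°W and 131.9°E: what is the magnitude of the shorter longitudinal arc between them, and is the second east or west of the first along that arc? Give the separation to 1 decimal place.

55.2° west

Raw difference: 131.9 − -172.9 = 304.8°.
Normalise into (−180°, 180°]: 304.8° − 360° = -55.2°.
Negative ⇒ the second point lies to the west; separation 55.2°.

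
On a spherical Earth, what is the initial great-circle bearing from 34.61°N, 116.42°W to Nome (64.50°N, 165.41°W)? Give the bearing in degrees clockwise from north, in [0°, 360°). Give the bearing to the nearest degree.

Δλ = -165.41 − -116.42 = -48.99°.
θ = atan2( sin Δλ · cos φ₂ , cos φ₁ · sin φ₂ − sin φ₁ · cos φ₂ · cos Δλ )
  = atan2(-0.32486, 0.58241) = -29.152° → normalised to [0°, 360°): 330.848°.

331°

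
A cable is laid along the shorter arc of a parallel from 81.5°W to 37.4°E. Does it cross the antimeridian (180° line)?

No

Signed shortest Δλ = ((37.4 − -81.5 + 180) mod 360) − 180 = 118.9°.
Going east by 118.9° from -81.5° reaches +37.4° without touching 180°.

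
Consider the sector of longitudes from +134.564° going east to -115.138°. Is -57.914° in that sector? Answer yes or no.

No

Band width going east from +134.564° to -115.138°: ((-115.138 − 134.564) mod 360) = 110.298°.
Offset of -57.914° east of the west edge: ((-57.914 − 134.564) mod 360) = 167.522°.
167.522° > 110.298° ⇒ outside.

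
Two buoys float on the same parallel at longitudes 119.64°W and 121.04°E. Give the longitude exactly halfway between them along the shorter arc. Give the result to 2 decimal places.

Signed shortest Δλ from -119.64° to +121.04° is -119.32°.
Midpoint longitude = -119.64° + (-119.32°)/2 = -119.64° − 59.66° = -179.30°.
(The naïve average (-119.64 + +121.04)/2 = 0.7° is on the wrong side of the globe.)

179.30°W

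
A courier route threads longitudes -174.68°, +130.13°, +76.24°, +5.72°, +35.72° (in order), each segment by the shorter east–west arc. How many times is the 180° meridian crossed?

Leg 1: -174.68° → +130.13°, shortest Δλ = -55.19° (west) — crosses 180°.
Leg 2: +130.13° → +76.24°, shortest Δλ = -53.89° (west) — does not cross 180°.
Leg 3: +76.24° → +5.72°, shortest Δλ = -70.52° (west) — does not cross 180°.
Leg 4: +5.72° → +35.72°, shortest Δλ = 30.0° (east) — does not cross 180°.
Total crossings: 1.

1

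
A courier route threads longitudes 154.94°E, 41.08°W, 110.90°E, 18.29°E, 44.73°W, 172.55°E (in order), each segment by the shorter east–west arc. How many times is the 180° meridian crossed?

2

Leg 1: +154.94° → -41.08°, shortest Δλ = 163.98° (east) — crosses 180°.
Leg 2: -41.08° → +110.90°, shortest Δλ = 151.98° (east) — does not cross 180°.
Leg 3: +110.90° → +18.29°, shortest Δλ = -92.61° (west) — does not cross 180°.
Leg 4: +18.29° → -44.73°, shortest Δλ = -63.02° (west) — does not cross 180°.
Leg 5: -44.73° → +172.55°, shortest Δλ = -142.72° (west) — crosses 180°.
Total crossings: 2.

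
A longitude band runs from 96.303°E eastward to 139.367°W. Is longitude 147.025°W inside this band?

Yes

Band width going east from +96.303° to -139.367°: ((-139.367 − 96.303) mod 360) = 124.330°.
Offset of -147.025° east of the west edge: ((-147.025 − 96.303) mod 360) = 116.672°.
116.672° ≤ 124.330° ⇒ inside.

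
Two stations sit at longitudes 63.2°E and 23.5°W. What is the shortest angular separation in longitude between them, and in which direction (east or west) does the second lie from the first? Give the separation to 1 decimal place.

86.7° west

Raw difference: -23.5 − 63.2 = -86.7°.
Normalise into (−180°, 180°]: -86.7° stays -86.7°.
Negative ⇒ the second point lies to the west; separation 86.7°.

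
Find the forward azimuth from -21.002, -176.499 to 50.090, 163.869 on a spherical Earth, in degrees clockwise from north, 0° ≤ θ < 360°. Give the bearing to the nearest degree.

Δλ = 163.869 − -176.499 = 340.368°; wrapped into (−180°, 180°]: -19.632°.
θ = atan2( sin Δλ · cos φ₂ , cos φ₁ · sin φ₂ − sin φ₁ · cos φ₂ · cos Δλ )
  = atan2(-0.21556, 0.93267) = -13.014° → normalised to [0°, 360°): 346.986°.

347°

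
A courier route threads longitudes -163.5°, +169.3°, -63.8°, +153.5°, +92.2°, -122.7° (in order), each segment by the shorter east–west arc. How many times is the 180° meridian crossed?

Leg 1: -163.5° → +169.3°, shortest Δλ = -27.2° (west) — crosses 180°.
Leg 2: +169.3° → -63.8°, shortest Δλ = 126.9° (east) — crosses 180°.
Leg 3: -63.8° → +153.5°, shortest Δλ = -142.7° (west) — crosses 180°.
Leg 4: +153.5° → +92.2°, shortest Δλ = -61.3° (west) — does not cross 180°.
Leg 5: +92.2° → -122.7°, shortest Δλ = 145.1° (east) — crosses 180°.
Total crossings: 4.

4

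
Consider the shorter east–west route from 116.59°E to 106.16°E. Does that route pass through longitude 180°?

No

Signed shortest Δλ = ((106.16 − 116.59 + 180) mod 360) − 180 = -10.43°.
Going west by 10.43° from +116.59° reaches +106.16° without touching 180°.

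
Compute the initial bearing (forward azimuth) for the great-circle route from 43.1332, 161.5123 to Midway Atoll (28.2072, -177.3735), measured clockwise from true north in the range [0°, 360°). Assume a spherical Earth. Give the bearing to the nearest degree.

Δλ = -177.3735 − 161.5123 = -338.8858°; wrapped into (−180°, 180°]: 21.1142°.
θ = atan2( sin Δλ · cos φ₂ , cos φ₁ · sin φ₂ − sin φ₁ · cos φ₂ · cos Δλ )
  = atan2(0.31745, -0.21712) = 124.371° → normalised to [0°, 360°): 124.371°.

124°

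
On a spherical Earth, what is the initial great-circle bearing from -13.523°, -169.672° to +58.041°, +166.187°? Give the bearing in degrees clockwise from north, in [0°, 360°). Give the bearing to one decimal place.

Δλ = 166.187 − -169.672 = 335.859°; wrapped into (−180°, 180°]: -24.141°.
θ = atan2( sin Δλ · cos φ₂ , cos φ₁ · sin φ₂ − sin φ₁ · cos φ₂ · cos Δλ )
  = atan2(-0.21648, 0.93785) = -12.998° → normalised to [0°, 360°): 347.002°.

347.0°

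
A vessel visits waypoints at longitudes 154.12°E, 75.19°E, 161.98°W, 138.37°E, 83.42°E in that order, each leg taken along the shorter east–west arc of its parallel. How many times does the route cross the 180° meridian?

Leg 1: +154.12° → +75.19°, shortest Δλ = -78.93° (west) — does not cross 180°.
Leg 2: +75.19° → -161.98°, shortest Δλ = 122.83° (east) — crosses 180°.
Leg 3: -161.98° → +138.37°, shortest Δλ = -59.65° (west) — crosses 180°.
Leg 4: +138.37° → +83.42°, shortest Δλ = -54.95° (west) — does not cross 180°.
Total crossings: 2.

2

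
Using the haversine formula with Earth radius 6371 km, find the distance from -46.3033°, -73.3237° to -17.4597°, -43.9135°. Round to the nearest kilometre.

4194 km

Δλ = -43.9135 − -73.3237 = 29.4102°.
Δφ = -17.4597 − -46.3033 = 28.8436°.
a = sin²(Δφ/2) + cos φ₁ · cos φ₂ · sin²(Δλ/2) = 0.104495.
c = 2·atan2(√a, √(1−a)) = 0.65834 rad → d = 6371·c ≈ 4194.27 km.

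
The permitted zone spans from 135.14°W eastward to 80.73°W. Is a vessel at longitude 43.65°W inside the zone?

Band width going east from -135.14° to -80.73°: ((-80.73 − -135.14) mod 360) = 54.41°.
Offset of -43.65° east of the west edge: ((-43.65 − -135.14) mod 360) = 91.49°.
91.49° > 54.41° ⇒ outside.

No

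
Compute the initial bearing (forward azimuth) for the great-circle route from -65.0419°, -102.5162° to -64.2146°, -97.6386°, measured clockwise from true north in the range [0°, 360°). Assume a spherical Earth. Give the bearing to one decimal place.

70.6°

Δλ = -97.6386 − -102.5162 = 4.8776°.
θ = atan2( sin Δλ · cos φ₂ , cos φ₁ · sin φ₂ − sin φ₁ · cos φ₂ · cos Δλ )
  = atan2(0.03699, 0.01301) = 70.620° → normalised to [0°, 360°): 70.620°.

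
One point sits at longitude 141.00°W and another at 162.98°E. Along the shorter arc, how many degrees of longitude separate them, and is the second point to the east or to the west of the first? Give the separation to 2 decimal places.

56.02° west

Raw difference: 162.98 − -141.00 = 303.98°.
Normalise into (−180°, 180°]: 303.98° − 360° = -56.02°.
Negative ⇒ the second point lies to the west; separation 56.02°.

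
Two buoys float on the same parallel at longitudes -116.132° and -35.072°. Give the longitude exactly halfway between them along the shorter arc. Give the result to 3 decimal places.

-75.602°

Signed shortest Δλ from -116.132° to -35.072° is +81.060°.
Midpoint longitude = -116.132° + (+81.060°)/2 = -116.132° + 40.530° = -75.602°.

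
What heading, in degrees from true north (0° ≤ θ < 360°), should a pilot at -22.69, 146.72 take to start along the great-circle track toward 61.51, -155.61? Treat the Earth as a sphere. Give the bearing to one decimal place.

Δλ = -155.61 − 146.72 = -302.33°; wrapped into (−180°, 180°]: 57.67°.
θ = atan2( sin Δλ · cos φ₂ , cos φ₁ · sin φ₂ − sin φ₁ · cos φ₂ · cos Δλ )
  = atan2(0.40306, 0.90928) = 23.906° → normalised to [0°, 360°): 23.906°.

23.9°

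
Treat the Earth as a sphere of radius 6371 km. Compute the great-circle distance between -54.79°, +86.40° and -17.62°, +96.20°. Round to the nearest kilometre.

4217 km

Δλ = 96.20 − 86.40 = 9.80°.
Δφ = -17.62 − -54.79 = 37.17°.
a = sin²(Δφ/2) + cos φ₁ · cos φ₂ · sin²(Δλ/2) = 0.105586.
c = 2·atan2(√a, √(1−a)) = 0.66190 rad → d = 6371·c ≈ 4216.95 km.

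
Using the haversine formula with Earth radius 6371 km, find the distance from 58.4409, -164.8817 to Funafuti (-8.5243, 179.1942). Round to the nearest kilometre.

Δλ = 179.1942 − -164.8817 = 344.0759°; wrapped into (−180°, 180°]: -15.9241°.
Δφ = -8.5243 − 58.4409 = -66.9652°.
a = sin²(Δφ/2) + cos φ₁ · cos φ₂ · sin²(Δλ/2) = 0.314286.
c = 2·atan2(√a, √(1−a)) = 1.19025 rad → d = 6371·c ≈ 7583.08 km.

7583 km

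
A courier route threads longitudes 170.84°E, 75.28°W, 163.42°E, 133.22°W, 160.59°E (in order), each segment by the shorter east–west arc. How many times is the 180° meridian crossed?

Leg 1: +170.84° → -75.28°, shortest Δλ = 113.88° (east) — crosses 180°.
Leg 2: -75.28° → +163.42°, shortest Δλ = -121.3° (west) — crosses 180°.
Leg 3: +163.42° → -133.22°, shortest Δλ = 63.36° (east) — crosses 180°.
Leg 4: -133.22° → +160.59°, shortest Δλ = -66.19° (west) — crosses 180°.
Total crossings: 4.

4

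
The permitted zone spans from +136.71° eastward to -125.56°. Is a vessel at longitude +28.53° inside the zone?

Band width going east from +136.71° to -125.56°: ((-125.56 − 136.71) mod 360) = 97.73°.
Offset of +28.53° east of the west edge: ((28.53 − 136.71) mod 360) = 251.82°.
251.82° > 97.73° ⇒ outside.

No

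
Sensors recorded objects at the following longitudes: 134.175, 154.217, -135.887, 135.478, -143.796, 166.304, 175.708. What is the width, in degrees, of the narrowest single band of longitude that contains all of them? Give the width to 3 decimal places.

89.938°

Sort the longitudes: -143.796°, -135.887°, +134.175°, +135.478°, +154.217°, +166.304°, +175.708°.
Eastward gaps between consecutive values (wrapping around): 7.909°, 270.062°, 1.303°, 18.739°, 12.087°, 9.404°, 40.496°.
Largest gap = 270.062° ⇒ minimal covering band is its complement: 360° − 270.062° = 89.938°.
Band runs from +134.175° eastward to -135.887°, crossing the antimeridian.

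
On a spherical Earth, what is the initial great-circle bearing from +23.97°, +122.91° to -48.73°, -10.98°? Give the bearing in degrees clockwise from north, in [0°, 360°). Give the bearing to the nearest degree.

223°

Δλ = -10.98 − 122.91 = -133.89°.
θ = atan2( sin Δλ · cos φ₂ , cos φ₁ · sin φ₂ − sin φ₁ · cos φ₂ · cos Δλ )
  = atan2(-0.47536, -0.50101) = -136.505° → normalised to [0°, 360°): 223.495°.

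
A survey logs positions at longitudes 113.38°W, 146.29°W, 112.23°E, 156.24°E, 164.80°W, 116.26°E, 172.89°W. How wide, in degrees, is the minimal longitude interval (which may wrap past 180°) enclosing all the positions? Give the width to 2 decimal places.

134.39°

Sort the longitudes: -172.89°, -164.80°, -146.29°, -113.38°, +112.23°, +116.26°, +156.24°.
Eastward gaps between consecutive values (wrapping around): 8.09°, 18.51°, 32.91°, 225.61°, 4.03°, 39.98°, 30.87°.
Largest gap = 225.61° ⇒ minimal covering band is its complement: 360° − 225.61° = 134.39°.
Band runs from +112.23° eastward to -113.38°, crossing the antimeridian.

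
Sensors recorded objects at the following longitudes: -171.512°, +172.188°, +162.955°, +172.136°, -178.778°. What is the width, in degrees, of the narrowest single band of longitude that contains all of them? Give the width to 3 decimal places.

Sort the longitudes: -178.778°, -171.512°, +162.955°, +172.136°, +172.188°.
Eastward gaps between consecutive values (wrapping around): 7.266°, 334.467°, 9.181°, 0.052°, 9.034°.
Largest gap = 334.467° ⇒ minimal covering band is its complement: 360° − 334.467° = 25.533°.
Band runs from +162.955° eastward to -171.512°, crossing the antimeridian.

25.533°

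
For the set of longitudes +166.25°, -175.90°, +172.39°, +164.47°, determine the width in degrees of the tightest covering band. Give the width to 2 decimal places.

Sort the longitudes: -175.90°, +164.47°, +166.25°, +172.39°.
Eastward gaps between consecutive values (wrapping around): 340.37°, 1.78°, 6.14°, 11.71°.
Largest gap = 340.37° ⇒ minimal covering band is its complement: 360° − 340.37° = 19.63°.
Band runs from +164.47° eastward to -175.90°, crossing the antimeridian.

19.63°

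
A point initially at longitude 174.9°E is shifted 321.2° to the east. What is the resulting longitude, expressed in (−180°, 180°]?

Start at +174.9°; shift +321.2° → +496.1°.
+496.1° lies outside (−180°, 180°]; subtract 360° → +136.1°.

136.1°E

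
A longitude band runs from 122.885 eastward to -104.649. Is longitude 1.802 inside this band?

No

Band width going east from +122.885° to -104.649°: ((-104.649 − 122.885) mod 360) = 132.466°.
Offset of +1.802° east of the west edge: ((1.802 − 122.885) mod 360) = 238.917°.
238.917° > 132.466° ⇒ outside.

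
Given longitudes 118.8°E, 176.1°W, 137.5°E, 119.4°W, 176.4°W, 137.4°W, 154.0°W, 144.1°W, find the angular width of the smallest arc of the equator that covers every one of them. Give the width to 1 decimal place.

Sort the longitudes: -176.4°, -176.1°, -154.0°, -144.1°, -137.4°, -119.4°, +118.8°, +137.5°.
Eastward gaps between consecutive values (wrapping around): 0.3°, 22.1°, 9.9°, 6.7°, 18.0°, 238.2°, 18.7°, 46.1°.
Largest gap = 238.2° ⇒ minimal covering band is its complement: 360° − 238.2° = 121.8°.
Band runs from +118.8° eastward to -119.4°, crossing the antimeridian.

121.8°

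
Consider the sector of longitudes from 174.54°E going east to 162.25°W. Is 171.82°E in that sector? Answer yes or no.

No

Band width going east from +174.54° to -162.25°: ((-162.25 − 174.54) mod 360) = 23.21°.
Offset of +171.82° east of the west edge: ((171.82 − 174.54) mod 360) = 357.28°.
357.28° > 23.21° ⇒ outside.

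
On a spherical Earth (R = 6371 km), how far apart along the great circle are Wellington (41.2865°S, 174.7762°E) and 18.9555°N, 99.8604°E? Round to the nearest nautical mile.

Δλ = 99.8604 − 174.7762 = -74.9158°.
Δφ = 18.9555 − -41.2865 = 60.2420°.
a = sin²(Δφ/2) + cos φ₁ · cos φ₂ · sin²(Δλ/2) = 0.514695.
c = 2·atan2(√a, √(1−a)) = 1.60019 rad → d = 6371·c ≈ 10194.81 km ≈ 5504.76 nmi.

5505 nmi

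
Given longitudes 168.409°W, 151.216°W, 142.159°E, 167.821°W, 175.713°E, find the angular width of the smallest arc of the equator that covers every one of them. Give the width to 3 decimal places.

66.625°

Sort the longitudes: -168.409°, -167.821°, -151.216°, +142.159°, +175.713°.
Eastward gaps between consecutive values (wrapping around): 0.588°, 16.605°, 293.375°, 33.554°, 15.878°.
Largest gap = 293.375° ⇒ minimal covering band is its complement: 360° − 293.375° = 66.625°.
Band runs from +142.159° eastward to -151.216°, crossing the antimeridian.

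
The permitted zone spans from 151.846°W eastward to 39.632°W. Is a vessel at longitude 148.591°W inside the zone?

Yes

Band width going east from -151.846° to -39.632°: ((-39.632 − -151.846) mod 360) = 112.214°.
Offset of -148.591° east of the west edge: ((-148.591 − -151.846) mod 360) = 3.255°.
3.255° ≤ 112.214° ⇒ inside.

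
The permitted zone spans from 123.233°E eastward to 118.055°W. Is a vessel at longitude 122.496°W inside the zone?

Band width going east from +123.233° to -118.055°: ((-118.055 − 123.233) mod 360) = 118.712°.
Offset of -122.496° east of the west edge: ((-122.496 − 123.233) mod 360) = 114.271°.
114.271° ≤ 118.712° ⇒ inside.

Yes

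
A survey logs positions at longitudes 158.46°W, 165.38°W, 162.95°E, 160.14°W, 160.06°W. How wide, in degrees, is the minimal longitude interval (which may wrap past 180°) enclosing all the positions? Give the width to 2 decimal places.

Sort the longitudes: -165.38°, -160.14°, -160.06°, -158.46°, +162.95°.
Eastward gaps between consecutive values (wrapping around): 5.24°, 0.08°, 1.60°, 321.41°, 31.67°.
Largest gap = 321.41° ⇒ minimal covering band is its complement: 360° − 321.41° = 38.59°.
Band runs from +162.95° eastward to -158.46°, crossing the antimeridian.

38.59°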